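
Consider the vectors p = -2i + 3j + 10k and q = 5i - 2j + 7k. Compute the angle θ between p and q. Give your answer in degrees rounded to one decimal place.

54.9

p · q = (-2)·5 + 3·(-2) + 10·7 = -10 - 6 + 70 = 54
|p|² = 4 + 9 + 100 = 113,  |p| = √113 ≈ 10.630146
|q|² = 25 + 4 + 49 = 78,  |q| = √78 ≈ 8.831761
cos θ = 54 / (10.630146 · 8.831761) ≈ 0.57518
θ = arccos(0.57518) ≈ 54.9°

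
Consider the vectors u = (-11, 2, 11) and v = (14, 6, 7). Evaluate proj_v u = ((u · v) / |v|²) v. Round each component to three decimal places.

(-3.238, -1.388, -1.619)

u · v = (-11)·14 + 2·6 + 11·7 = -154 + 12 + 77 = -65
|v|² = 196 + 36 + 49 = 281
proj_v u = (-65/281) · (14, 6, 7) ≈ (-3.238, -1.388, -1.619)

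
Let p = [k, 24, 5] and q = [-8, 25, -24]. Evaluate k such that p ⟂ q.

60

p · q = k·(-8) + 24·25 + 5·(-24) = 480 - 8k
Set equal to 0: -8k = -480, so k = 60.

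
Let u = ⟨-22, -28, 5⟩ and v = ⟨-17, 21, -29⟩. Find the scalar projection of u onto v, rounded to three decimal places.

-9.057

u · v = (-22)·(-17) + (-28)·21 + 5·(-29) = 374 - 588 - 145 = -359
|v| = √(289 + 441 + 841) = √1571 ≈ 39.6358
comp_v u = -359 / √1571 ≈ -9.057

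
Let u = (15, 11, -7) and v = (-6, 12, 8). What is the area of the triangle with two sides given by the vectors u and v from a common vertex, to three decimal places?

155.068

i: 11·8 - (-7)·12 = 88 - (-84) = 172
j: (-7)·(-6) - 15·8 = 42 - 120 = -78
k: 15·12 - 11·(-6) = 180 - (-66) = 246
u × v = (172, -78, 246)
|u × v| = √(172² + (-78)² + 246²) = √96184 ≈ 310.1355
area = ½ · 310.1355 ≈ 155.068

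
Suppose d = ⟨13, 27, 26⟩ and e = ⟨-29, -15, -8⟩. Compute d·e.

d · e = 13·(-29) + 27·(-15) + 26·(-8) = -377 - 405 - 208 = -990

-990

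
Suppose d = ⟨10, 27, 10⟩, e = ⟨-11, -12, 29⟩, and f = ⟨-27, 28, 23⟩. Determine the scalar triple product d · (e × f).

e × f:
i: (-12)·23 - 29·28 = -276 - 812 = -1088
j: 29·(-27) - (-11)·23 = -783 - (-253) = -530
k: (-11)·28 - (-12)·(-27) = -308 - 324 = -632
e × f = (-1088, -530, -632)
d · (e × f) = 10·(-1088) + 27·(-530) + 10·(-632) = -10880 - 14310 - 6320 = -31510

-31510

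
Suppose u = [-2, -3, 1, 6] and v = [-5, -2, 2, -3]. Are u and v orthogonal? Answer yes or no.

u · v = (-2)·(-5) + (-3)·(-2) + 1·2 + 6·(-3) = 10 + 6 + 2 - 18 = 0
Zero, so the vectors are orthogonal.

yes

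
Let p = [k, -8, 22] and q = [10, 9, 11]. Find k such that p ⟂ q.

-17

p · q = k·10 + (-8)·9 + 22·11 = 170 + 10k
Set equal to 0: 10k = -170, so k = -17.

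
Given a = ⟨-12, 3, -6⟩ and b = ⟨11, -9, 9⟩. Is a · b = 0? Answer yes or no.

a · b = (-12)·11 + 3·(-9) + (-6)·9 = -132 - 27 - 54 = -213
Nonzero, so the vectors are not orthogonal.

no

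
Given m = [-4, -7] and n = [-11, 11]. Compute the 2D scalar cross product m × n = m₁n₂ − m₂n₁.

(-4)·11 - (-7)·(-11) = -44 - 77 = -121

-121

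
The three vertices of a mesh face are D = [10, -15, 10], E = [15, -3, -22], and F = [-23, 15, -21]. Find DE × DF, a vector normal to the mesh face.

DE = (5, 12, -32)
DF = (-33, 30, -31)
i: 12·(-31) - (-32)·30 = -372 - (-960) = 588
j: (-32)·(-33) - 5·(-31) = 1056 - (-155) = 1211
k: 5·30 - 12·(-33) = 150 - (-396) = 546
DE × DF = (588, 1211, 546)

(588, 1211, 546)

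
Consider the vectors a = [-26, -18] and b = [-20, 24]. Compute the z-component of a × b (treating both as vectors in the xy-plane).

(-26)·24 - (-18)·(-20) = -624 - 360 = -984

-984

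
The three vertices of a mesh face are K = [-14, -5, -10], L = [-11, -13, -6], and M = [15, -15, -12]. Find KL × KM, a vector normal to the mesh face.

KL = (3, -8, 4)
KM = (29, -10, -2)
i: (-8)·(-2) - 4·(-10) = 16 - (-40) = 56
j: 4·29 - 3·(-2) = 116 - (-6) = 122
k: 3·(-10) - (-8)·29 = -30 - (-232) = 202
KL × KM = (56, 122, 202)

(56, 122, 202)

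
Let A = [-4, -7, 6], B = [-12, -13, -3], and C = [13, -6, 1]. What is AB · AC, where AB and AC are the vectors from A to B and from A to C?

-97

AB = B − A = (-8, -6, -9)
AC = C − A = (17, 1, -5)
AB · AC = (-8)·17 + (-6)·1 + (-9)·(-5) = -136 - 6 + 45 = -97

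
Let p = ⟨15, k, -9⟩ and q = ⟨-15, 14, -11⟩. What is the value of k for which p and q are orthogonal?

9

p · q = 15·(-15) + k·14 + (-9)·(-11) = -126 + 14k
Set equal to 0: 14k = 126, so k = 9.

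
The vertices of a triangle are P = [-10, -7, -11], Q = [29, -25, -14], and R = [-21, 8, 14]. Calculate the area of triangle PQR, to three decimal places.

PQ = (39, -18, -3),  PR = (-11, 15, 25)
i: (-18)·25 - (-3)·15 = -450 - (-45) = -405
j: (-3)·(-11) - 39·25 = 33 - 975 = -942
k: 39·15 - (-18)·(-11) = 585 - 198 = 387
PQ × PR = (-405, -942, 387)
|PQ × PR| = √1201158 ≈ 1095.9735
area = ½ · 1095.9735 ≈ 547.987

547.987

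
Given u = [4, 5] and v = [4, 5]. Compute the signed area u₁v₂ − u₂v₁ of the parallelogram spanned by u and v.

0

4·5 - 5·4 = 20 - 20 = 0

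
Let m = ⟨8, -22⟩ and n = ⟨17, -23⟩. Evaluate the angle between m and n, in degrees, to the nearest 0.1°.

16.5

m · n = 8·17 + (-22)·(-23) = 136 + 506 = 642
|m|² = 64 + 484 = 548,  |m| = √548 ≈ 23.409400
|n|² = 289 + 529 = 818,  |n| = √818 ≈ 28.600699
cos θ = 642 / (23.409400 · 28.600699) ≈ 0.95889
θ = arccos(0.95889) ≈ 16.5°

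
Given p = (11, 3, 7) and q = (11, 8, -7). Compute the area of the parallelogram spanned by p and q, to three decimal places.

180.748

i: 3·(-7) - 7·8 = -21 - 56 = -77
j: 7·11 - 11·(-7) = 77 - (-77) = 154
k: 11·8 - 3·11 = 88 - 33 = 55
p × q = (-77, 154, 55)
|p × q| = √((-77)² + 154² + 55²) = √32670 ≈ 180.7484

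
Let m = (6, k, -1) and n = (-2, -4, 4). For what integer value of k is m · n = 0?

-4

m · n = 6·(-2) + k·(-4) + (-1)·4 = -16 - 4k
Set equal to 0: -4k = 16, so k = -4.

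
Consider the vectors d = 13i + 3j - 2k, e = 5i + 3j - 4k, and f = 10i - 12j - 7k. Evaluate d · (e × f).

-732

e × f:
i: 3·(-7) - (-4)·(-12) = -21 - 48 = -69
j: (-4)·10 - 5·(-7) = -40 - (-35) = -5
k: 5·(-12) - 3·10 = -60 - 30 = -90
e × f = (-69, -5, -90)
d · (e × f) = 13·(-69) + 3·(-5) + (-2)·(-90) = -897 - 15 + 180 = -732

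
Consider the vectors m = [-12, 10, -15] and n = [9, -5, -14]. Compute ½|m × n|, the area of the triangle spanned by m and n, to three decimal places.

i: 10·(-14) - (-15)·(-5) = -140 - 75 = -215
j: (-15)·9 - (-12)·(-14) = -135 - 168 = -303
k: (-12)·(-5) - 10·9 = 60 - 90 = -30
m × n = (-215, -303, -30)
|m × n| = √((-215)² + (-303)² + (-30)²) = √138934 ≈ 372.7385
area = ½ · 372.7385 ≈ 186.369

186.369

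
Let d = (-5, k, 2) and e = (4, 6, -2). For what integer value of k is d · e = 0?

4

d · e = (-5)·4 + k·6 + 2·(-2) = -24 + 6k
Set equal to 0: 6k = 24, so k = 4.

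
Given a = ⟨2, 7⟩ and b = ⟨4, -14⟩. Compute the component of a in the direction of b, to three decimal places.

-6.181

a · b = 2·4 + 7·(-14) = 8 - 98 = -90
|b| = √(16 + 196) = √212 ≈ 14.5602
comp_b a = -90 / √212 ≈ -6.181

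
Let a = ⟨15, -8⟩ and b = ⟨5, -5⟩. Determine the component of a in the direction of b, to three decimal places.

a · b = 15·5 + (-8)·(-5) = 75 + 40 = 115
|b| = √(25 + 25) = √50 ≈ 7.0711
comp_b a = 115 / √50 ≈ 16.263

16.263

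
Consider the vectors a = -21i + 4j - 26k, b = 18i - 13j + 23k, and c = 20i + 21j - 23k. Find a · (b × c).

-9228

b × c:
i: (-13)·(-23) - 23·21 = 299 - 483 = -184
j: 23·20 - 18·(-23) = 460 - (-414) = 874
k: 18·21 - (-13)·20 = 378 - (-260) = 638
b × c = (-184, 874, 638)
a · (b × c) = (-21)·(-184) + 4·874 + (-26)·638 = 3864 + 3496 - 16588 = -9228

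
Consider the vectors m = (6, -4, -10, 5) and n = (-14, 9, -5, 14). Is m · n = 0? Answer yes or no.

m · n = 6·(-14) + (-4)·9 + (-10)·(-5) + 5·14 = -84 - 36 + 50 + 70 = 0
Zero, so the vectors are orthogonal.

yes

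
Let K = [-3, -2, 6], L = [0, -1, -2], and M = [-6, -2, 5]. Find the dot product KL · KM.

-1

KL = L − K = (3, 1, -8)
KM = M − K = (-3, 0, -1)
KL · KM = 3·(-3) + 1·0 + (-8)·(-1) = -9 + 0 + 8 = -1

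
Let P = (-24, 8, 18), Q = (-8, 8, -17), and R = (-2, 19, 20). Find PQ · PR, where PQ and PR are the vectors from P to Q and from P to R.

PQ = Q − P = (16, 0, -35)
PR = R − P = (22, 11, 2)
PQ · PR = 16·22 + 0·11 + (-35)·2 = 352 + 0 - 70 = 282

282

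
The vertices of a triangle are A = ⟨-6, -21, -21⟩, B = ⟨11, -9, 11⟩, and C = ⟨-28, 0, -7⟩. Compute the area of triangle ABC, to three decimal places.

AB = (17, 12, 32),  AC = (-22, 21, 14)
i: 12·14 - 32·21 = 168 - 672 = -504
j: 32·(-22) - 17·14 = -704 - 238 = -942
k: 17·21 - 12·(-22) = 357 - (-264) = 621
AB × AC = (-504, -942, 621)
|AB × AC| = √1527021 ≈ 1235.7269
area = ½ · 1235.7269 ≈ 617.863

617.863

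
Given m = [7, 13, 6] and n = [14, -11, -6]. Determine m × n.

i: 13·(-6) - 6·(-11) = -78 - (-66) = -12
j: 6·14 - 7·(-6) = 84 - (-42) = 126
k: 7·(-11) - 13·14 = -77 - 182 = -259
m × n = (-12, 126, -259)

(-12, 126, -259)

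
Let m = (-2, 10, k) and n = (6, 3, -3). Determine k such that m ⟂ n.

m · n = (-2)·6 + 10·3 + k·(-3) = 18 - 3k
Set equal to 0: -3k = -18, so k = 6.

6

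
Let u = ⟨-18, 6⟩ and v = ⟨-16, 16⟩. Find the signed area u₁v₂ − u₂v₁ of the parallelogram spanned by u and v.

-192

(-18)·16 - 6·(-16) = -288 - (-96) = -192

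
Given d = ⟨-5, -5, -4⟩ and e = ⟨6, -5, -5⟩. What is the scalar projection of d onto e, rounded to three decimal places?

1.617

d · e = (-5)·6 + (-5)·(-5) + (-4)·(-5) = -30 + 25 + 20 = 15
|e| = √(36 + 25 + 25) = √86 ≈ 9.2736
comp_e d = 15 / √86 ≈ 1.617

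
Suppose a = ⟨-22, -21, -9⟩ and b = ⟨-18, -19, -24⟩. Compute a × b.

(333, -366, 40)

i: (-21)·(-24) - (-9)·(-19) = 504 - 171 = 333
j: (-9)·(-18) - (-22)·(-24) = 162 - 528 = -366
k: (-22)·(-19) - (-21)·(-18) = 418 - 378 = 40
a × b = (333, -366, 40)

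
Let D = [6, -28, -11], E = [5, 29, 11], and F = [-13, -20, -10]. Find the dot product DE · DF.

DE = E − D = (-1, 57, 22)
DF = F − D = (-19, 8, 1)
DE · DF = (-1)·(-19) + 57·8 + 22·1 = 19 + 456 + 22 = 497

497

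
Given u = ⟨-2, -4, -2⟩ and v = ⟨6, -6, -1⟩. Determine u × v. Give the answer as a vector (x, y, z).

i: (-4)·(-1) - (-2)·(-6) = 4 - 12 = -8
j: (-2)·6 - (-2)·(-1) = -12 - 2 = -14
k: (-2)·(-6) - (-4)·6 = 12 - (-24) = 36
u × v = (-8, -14, 36)

(-8, -14, 36)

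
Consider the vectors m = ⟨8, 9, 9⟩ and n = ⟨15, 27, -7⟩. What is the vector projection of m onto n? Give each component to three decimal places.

(4.487, 8.076, -2.094)

m · n = 8·15 + 9·27 + 9·(-7) = 120 + 243 - 63 = 300
|n|² = 225 + 729 + 49 = 1003
proj_n m = (300/1003) · (15, 27, -7) ≈ (4.487, 8.076, -2.094)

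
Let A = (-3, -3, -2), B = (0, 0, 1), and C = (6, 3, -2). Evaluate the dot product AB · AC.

AB = B − A = (3, 3, 3)
AC = C − A = (9, 6, 0)
AB · AC = 3·9 + 3·6 + 3·0 = 27 + 18 + 0 = 45

45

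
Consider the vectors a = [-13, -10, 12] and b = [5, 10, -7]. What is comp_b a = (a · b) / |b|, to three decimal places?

a · b = (-13)·5 + (-10)·10 + 12·(-7) = -65 - 100 - 84 = -249
|b| = √(25 + 100 + 49) = √174 ≈ 13.1909
comp_b a = -249 / √174 ≈ -18.877

-18.877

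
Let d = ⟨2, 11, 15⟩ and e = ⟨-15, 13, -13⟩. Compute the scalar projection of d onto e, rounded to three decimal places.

d · e = 2·(-15) + 11·13 + 15·(-13) = -30 + 143 - 195 = -82
|e| = √(225 + 169 + 169) = √563 ≈ 23.7276
comp_e d = -82 / √563 ≈ -3.456

-3.456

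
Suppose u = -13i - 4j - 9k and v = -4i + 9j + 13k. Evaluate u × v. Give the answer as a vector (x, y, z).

(29, 205, -133)

i: (-4)·13 - (-9)·9 = -52 - (-81) = 29
j: (-9)·(-4) - (-13)·13 = 36 - (-169) = 205
k: (-13)·9 - (-4)·(-4) = -117 - 16 = -133
u × v = (29, 205, -133)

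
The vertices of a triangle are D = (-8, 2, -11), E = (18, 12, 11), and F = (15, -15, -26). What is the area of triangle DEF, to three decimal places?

DE = (26, 10, 22),  DF = (23, -17, -15)
i: 10·(-15) - 22·(-17) = -150 - (-374) = 224
j: 22·23 - 26·(-15) = 506 - (-390) = 896
k: 26·(-17) - 10·23 = -442 - 230 = -672
DE × DF = (224, 896, -672)
|DE × DF| = √1304576 ≈ 1142.1804
area = ½ · 1142.1804 ≈ 571.090

571.090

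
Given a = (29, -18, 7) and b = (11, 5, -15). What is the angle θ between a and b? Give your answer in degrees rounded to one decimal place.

a · b = 29·11 + (-18)·5 + 7·(-15) = 319 - 90 - 105 = 124
|a|² = 841 + 324 + 49 = 1214,  |a| = √1214 ≈ 34.842503
|b|² = 121 + 25 + 225 = 371,  |b| = √371 ≈ 19.261360
cos θ = 124 / (34.842503 · 19.261360) ≈ 0.18477
θ = arccos(0.18477) ≈ 79.4°

79.4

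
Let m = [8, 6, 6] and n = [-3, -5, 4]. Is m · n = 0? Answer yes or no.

no

m · n = 8·(-3) + 6·(-5) + 6·4 = -24 - 30 + 24 = -30
Nonzero, so the vectors are not orthogonal.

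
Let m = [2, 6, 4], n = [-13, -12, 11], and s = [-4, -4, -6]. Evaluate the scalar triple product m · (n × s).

n × s:
i: (-12)·(-6) - 11·(-4) = 72 - (-44) = 116
j: 11·(-4) - (-13)·(-6) = -44 - 78 = -122
k: (-13)·(-4) - (-12)·(-4) = 52 - 48 = 4
n × s = (116, -122, 4)
m · (n × s) = 2·116 + 6·(-122) + 4·4 = 232 - 732 + 16 = -484

-484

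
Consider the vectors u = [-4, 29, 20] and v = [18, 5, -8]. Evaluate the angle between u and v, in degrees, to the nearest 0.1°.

u · v = (-4)·18 + 29·5 + 20·(-8) = -72 + 145 - 160 = -87
|u|² = 16 + 841 + 400 = 1257,  |u| = √1257 ≈ 35.454196
|v|² = 324 + 25 + 64 = 413,  |v| = √413 ≈ 20.322401
cos θ = -87 / (35.454196 · 20.322401) ≈ -0.12075
θ = arccos(-0.12075) ≈ 96.9°

96.9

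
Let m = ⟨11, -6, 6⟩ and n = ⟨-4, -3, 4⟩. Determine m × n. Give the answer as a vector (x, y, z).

(-6, -68, -57)

i: (-6)·4 - 6·(-3) = -24 - (-18) = -6
j: 6·(-4) - 11·4 = -24 - 44 = -68
k: 11·(-3) - (-6)·(-4) = -33 - 24 = -57
m × n = (-6, -68, -57)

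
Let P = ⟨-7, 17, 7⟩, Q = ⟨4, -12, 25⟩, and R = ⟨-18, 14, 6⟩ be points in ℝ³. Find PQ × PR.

(83, -187, -352)

PQ = (11, -29, 18)
PR = (-11, -3, -1)
i: (-29)·(-1) - 18·(-3) = 29 - (-54) = 83
j: 18·(-11) - 11·(-1) = -198 - (-11) = -187
k: 11·(-3) - (-29)·(-11) = -33 - 319 = -352
PQ × PR = (83, -187, -352)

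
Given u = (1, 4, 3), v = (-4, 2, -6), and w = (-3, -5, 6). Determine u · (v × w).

228

v × w:
i: 2·6 - (-6)·(-5) = 12 - 30 = -18
j: (-6)·(-3) - (-4)·6 = 18 - (-24) = 42
k: (-4)·(-5) - 2·(-3) = 20 - (-6) = 26
v × w = (-18, 42, 26)
u · (v × w) = 1·(-18) + 4·42 + 3·26 = -18 + 168 + 78 = 228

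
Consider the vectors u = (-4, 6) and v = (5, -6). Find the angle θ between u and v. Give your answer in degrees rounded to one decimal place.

173.9

u · v = (-4)·5 + 6·(-6) = -20 - 36 = -56
|u|² = 16 + 36 = 52,  |u| = √52 ≈ 7.211103
|v|² = 25 + 36 = 61,  |v| = √61 ≈ 7.810250
cos θ = -56 / (7.211103 · 7.810250) ≈ -0.99431
θ = arccos(-0.99431) ≈ 173.9°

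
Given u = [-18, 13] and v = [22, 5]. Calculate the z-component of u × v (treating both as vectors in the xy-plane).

(-18)·5 - 13·22 = -90 - 286 = -376

-376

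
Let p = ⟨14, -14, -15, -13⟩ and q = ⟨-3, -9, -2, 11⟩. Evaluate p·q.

p · q = 14·(-3) + (-14)·(-9) + (-15)·(-2) + (-13)·11 = -42 + 126 + 30 - 143 = -29

-29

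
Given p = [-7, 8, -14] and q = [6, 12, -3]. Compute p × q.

i: 8·(-3) - (-14)·12 = -24 - (-168) = 144
j: (-14)·6 - (-7)·(-3) = -84 - 21 = -105
k: (-7)·12 - 8·6 = -84 - 48 = -132
p × q = (144, -105, -132)

(144, -105, -132)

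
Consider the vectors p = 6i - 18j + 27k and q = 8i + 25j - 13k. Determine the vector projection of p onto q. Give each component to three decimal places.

p · q = 6·8 + (-18)·25 + 27·(-13) = 48 - 450 - 351 = -753
|q|² = 64 + 625 + 169 = 858
proj_q p = (-753/858) · (8, 25, -13) ≈ (-7.021, -21.941, 11.409)

(-7.021, -21.941, 11.409)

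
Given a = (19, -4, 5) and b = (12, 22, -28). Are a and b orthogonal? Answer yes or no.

a · b = 19·12 + (-4)·22 + 5·(-28) = 228 - 88 - 140 = 0
Zero, so the vectors are orthogonal.

yes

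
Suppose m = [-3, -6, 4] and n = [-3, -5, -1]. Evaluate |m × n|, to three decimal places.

30.166

i: (-6)·(-1) - 4·(-5) = 6 - (-20) = 26
j: 4·(-3) - (-3)·(-1) = -12 - 3 = -15
k: (-3)·(-5) - (-6)·(-3) = 15 - 18 = -3
m × n = (26, -15, -3)
|m × n| = √(26² + (-15)² + (-3)²) = √910 ≈ 30.1662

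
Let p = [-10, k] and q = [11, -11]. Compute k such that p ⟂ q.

p · q = (-10)·11 + k·(-11) = -110 - 11k
Set equal to 0: -11k = 110, so k = -10.

-10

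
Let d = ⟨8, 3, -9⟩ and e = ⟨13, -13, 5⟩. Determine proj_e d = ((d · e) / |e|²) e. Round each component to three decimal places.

d · e = 8·13 + 3·(-13) + (-9)·5 = 104 - 39 - 45 = 20
|e|² = 169 + 169 + 25 = 363
proj_e d = (20/363) · (13, -13, 5) ≈ (0.716, -0.716, 0.275)

(0.716, -0.716, 0.275)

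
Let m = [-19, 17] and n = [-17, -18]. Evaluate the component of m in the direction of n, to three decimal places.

0.687

m · n = (-19)·(-17) + 17·(-18) = 323 - 306 = 17
|n| = √(289 + 324) = √613 ≈ 24.7588
comp_n m = 17 / √613 ≈ 0.687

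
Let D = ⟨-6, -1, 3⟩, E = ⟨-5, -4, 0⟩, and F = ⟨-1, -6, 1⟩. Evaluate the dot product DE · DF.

26

DE = E − D = (1, -3, -3)
DF = F − D = (5, -5, -2)
DE · DF = 1·5 + (-3)·(-5) + (-3)·(-2) = 5 + 15 + 6 = 26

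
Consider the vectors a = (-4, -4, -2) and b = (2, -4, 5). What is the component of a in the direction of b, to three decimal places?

a · b = (-4)·2 + (-4)·(-4) + (-2)·5 = -8 + 16 - 10 = -2
|b| = √(4 + 16 + 25) = √45 ≈ 6.7082
comp_b a = -2 / √45 ≈ -0.298

-0.298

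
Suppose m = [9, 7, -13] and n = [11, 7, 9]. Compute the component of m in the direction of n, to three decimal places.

1.957

m · n = 9·11 + 7·7 + (-13)·9 = 99 + 49 - 117 = 31
|n| = √(121 + 49 + 81) = √251 ≈ 15.8430
comp_n m = 31 / √251 ≈ 1.957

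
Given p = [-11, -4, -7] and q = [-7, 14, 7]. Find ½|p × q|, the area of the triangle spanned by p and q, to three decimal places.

i: (-4)·7 - (-7)·14 = -28 - (-98) = 70
j: (-7)·(-7) - (-11)·7 = 49 - (-77) = 126
k: (-11)·14 - (-4)·(-7) = -154 - 28 = -182
p × q = (70, 126, -182)
|p × q| = √(70² + 126² + (-182)²) = √53900 ≈ 232.1637
area = ½ · 232.1637 ≈ 116.082

116.082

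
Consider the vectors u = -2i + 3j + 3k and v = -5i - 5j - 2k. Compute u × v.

i: 3·(-2) - 3·(-5) = -6 - (-15) = 9
j: 3·(-5) - (-2)·(-2) = -15 - 4 = -19
k: (-2)·(-5) - 3·(-5) = 10 - (-15) = 25
u × v = (9, -19, 25)

(9, -19, 25)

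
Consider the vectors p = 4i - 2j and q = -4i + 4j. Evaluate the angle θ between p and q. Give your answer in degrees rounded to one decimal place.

161.6

p · q = 4·(-4) + (-2)·4 = -16 - 8 = -24
|p|² = 16 + 4 = 20,  |p| = √20 ≈ 4.472136
|q|² = 16 + 16 = 32,  |q| = √32 ≈ 5.656854
cos θ = -24 / (4.472136 · 5.656854) ≈ -0.94868
θ = arccos(-0.94868) ≈ 161.6°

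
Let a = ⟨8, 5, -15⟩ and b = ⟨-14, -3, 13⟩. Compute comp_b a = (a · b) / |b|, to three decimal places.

a · b = 8·(-14) + 5·(-3) + (-15)·13 = -112 - 15 - 195 = -322
|b| = √(196 + 9 + 169) = √374 ≈ 19.3391
comp_b a = -322 / √374 ≈ -16.650

-16.650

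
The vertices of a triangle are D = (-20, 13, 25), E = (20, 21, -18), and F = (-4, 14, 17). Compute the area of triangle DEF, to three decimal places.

DE = (40, 8, -43),  DF = (16, 1, -8)
i: 8·(-8) - (-43)·1 = -64 - (-43) = -21
j: (-43)·16 - 40·(-8) = -688 - (-320) = -368
k: 40·1 - 8·16 = 40 - 128 = -88
DE × DF = (-21, -368, -88)
|DE × DF| = √143609 ≈ 378.9578
area = ½ · 378.9578 ≈ 189.479

189.479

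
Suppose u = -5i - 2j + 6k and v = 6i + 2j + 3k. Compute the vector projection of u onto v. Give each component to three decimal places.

(-1.959, -0.653, -0.980)

u · v = (-5)·6 + (-2)·2 + 6·3 = -30 - 4 + 18 = -16
|v|² = 36 + 4 + 9 = 49
proj_v u = (-16/49) · (6, 2, 3) ≈ (-1.959, -0.653, -0.980)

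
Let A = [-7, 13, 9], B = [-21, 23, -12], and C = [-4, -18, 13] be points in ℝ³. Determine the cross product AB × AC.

(-611, -7, 404)

AB = (-14, 10, -21)
AC = (3, -31, 4)
i: 10·4 - (-21)·(-31) = 40 - 651 = -611
j: (-21)·3 - (-14)·4 = -63 - (-56) = -7
k: (-14)·(-31) - 10·3 = 434 - 30 = 404
AB × AC = (-611, -7, 404)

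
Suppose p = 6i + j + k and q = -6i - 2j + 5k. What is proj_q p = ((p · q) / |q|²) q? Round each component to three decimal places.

(3.046, 1.015, -2.538)

p · q = 6·(-6) + 1·(-2) + 1·5 = -36 - 2 + 5 = -33
|q|² = 36 + 4 + 25 = 65
proj_q p = (-33/65) · (-6, -2, 5) ≈ (3.046, 1.015, -2.538)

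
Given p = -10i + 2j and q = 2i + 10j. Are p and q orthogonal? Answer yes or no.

yes

p · q = (-10)·2 + 2·10 = -20 + 20 = 0
Zero, so the vectors are orthogonal.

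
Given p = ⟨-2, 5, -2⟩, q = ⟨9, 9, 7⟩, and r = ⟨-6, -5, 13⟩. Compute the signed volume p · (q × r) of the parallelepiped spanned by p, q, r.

-1117

q × r:
i: 9·13 - 7·(-5) = 117 - (-35) = 152
j: 7·(-6) - 9·13 = -42 - 117 = -159
k: 9·(-5) - 9·(-6) = -45 - (-54) = 9
q × r = (152, -159, 9)
p · (q × r) = (-2)·152 + 5·(-159) + (-2)·9 = -304 - 795 - 18 = -1117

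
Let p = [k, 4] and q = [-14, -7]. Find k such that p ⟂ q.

p · q = k·(-14) + 4·(-7) = -28 - 14k
Set equal to 0: -14k = 28, so k = -2.

-2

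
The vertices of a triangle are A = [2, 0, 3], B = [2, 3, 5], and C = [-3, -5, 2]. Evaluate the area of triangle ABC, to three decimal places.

AB = (0, 3, 2),  AC = (-5, -5, -1)
i: 3·(-1) - 2·(-5) = -3 - (-10) = 7
j: 2·(-5) - 0·(-1) = -10 - 0 = -10
k: 0·(-5) - 3·(-5) = 0 - (-15) = 15
AB × AC = (7, -10, 15)
|AB × AC| = √374 ≈ 19.3391
area = ½ · 19.3391 ≈ 9.670

9.670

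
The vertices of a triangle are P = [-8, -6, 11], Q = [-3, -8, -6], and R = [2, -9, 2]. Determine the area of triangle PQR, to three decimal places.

64.690

PQ = (5, -2, -17),  PR = (10, -3, -9)
i: (-2)·(-9) - (-17)·(-3) = 18 - 51 = -33
j: (-17)·10 - 5·(-9) = -170 - (-45) = -125
k: 5·(-3) - (-2)·10 = -15 - (-20) = 5
PQ × PR = (-33, -125, 5)
|PQ × PR| = √16739 ≈ 129.3793
area = ½ · 129.3793 ≈ 64.690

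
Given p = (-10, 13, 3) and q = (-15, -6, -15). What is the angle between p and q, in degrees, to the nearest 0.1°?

85.8

p · q = (-10)·(-15) + 13·(-6) + 3·(-15) = 150 - 78 - 45 = 27
|p|² = 100 + 169 + 9 = 278,  |p| = √278 ≈ 16.673332
|q|² = 225 + 36 + 225 = 486,  |q| = √486 ≈ 22.045408
cos θ = 27 / (16.673332 · 22.045408) ≈ 0.07346
θ = arccos(0.07346) ≈ 85.8°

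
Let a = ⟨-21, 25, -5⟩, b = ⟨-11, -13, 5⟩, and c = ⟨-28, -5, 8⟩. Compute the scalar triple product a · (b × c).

1904

b × c:
i: (-13)·8 - 5·(-5) = -104 - (-25) = -79
j: 5·(-28) - (-11)·8 = -140 - (-88) = -52
k: (-11)·(-5) - (-13)·(-28) = 55 - 364 = -309
b × c = (-79, -52, -309)
a · (b × c) = (-21)·(-79) + 25·(-52) + (-5)·(-309) = 1659 - 1300 + 1545 = 1904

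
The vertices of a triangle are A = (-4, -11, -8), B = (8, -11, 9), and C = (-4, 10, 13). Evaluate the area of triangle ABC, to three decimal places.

252.219

AB = (12, 0, 17),  AC = (0, 21, 21)
i: 0·21 - 17·21 = 0 - 357 = -357
j: 17·0 - 12·21 = 0 - 252 = -252
k: 12·21 - 0·0 = 252 - 0 = 252
AB × AC = (-357, -252, 252)
|AB × AC| = √254457 ≈ 504.4373
area = ½ · 504.4373 ≈ 252.219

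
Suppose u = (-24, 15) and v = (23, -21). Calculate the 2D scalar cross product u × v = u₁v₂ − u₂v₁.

159

(-24)·(-21) - 15·23 = 504 - 345 = 159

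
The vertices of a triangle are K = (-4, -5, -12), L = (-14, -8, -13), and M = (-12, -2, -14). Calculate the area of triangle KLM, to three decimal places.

28.022

KL = (-10, -3, -1),  KM = (-8, 3, -2)
i: (-3)·(-2) - (-1)·3 = 6 - (-3) = 9
j: (-1)·(-8) - (-10)·(-2) = 8 - 20 = -12
k: (-10)·3 - (-3)·(-8) = -30 - 24 = -54
KL × KM = (9, -12, -54)
|KL × KM| = √3141 ≈ 56.0446
area = ½ · 56.0446 ≈ 28.022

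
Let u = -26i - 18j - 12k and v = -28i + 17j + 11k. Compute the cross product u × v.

(6, 622, -946)

i: (-18)·11 - (-12)·17 = -198 - (-204) = 6
j: (-12)·(-28) - (-26)·11 = 336 - (-286) = 622
k: (-26)·17 - (-18)·(-28) = -442 - 504 = -946
u × v = (6, 622, -946)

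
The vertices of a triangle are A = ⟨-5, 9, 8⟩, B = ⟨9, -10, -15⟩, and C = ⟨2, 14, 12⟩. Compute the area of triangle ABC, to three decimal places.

AB = (14, -19, -23),  AC = (7, 5, 4)
i: (-19)·4 - (-23)·5 = -76 - (-115) = 39
j: (-23)·7 - 14·4 = -161 - 56 = -217
k: 14·5 - (-19)·7 = 70 - (-133) = 203
AB × AC = (39, -217, 203)
|AB × AC| = √89819 ≈ 299.6982
area = ½ · 299.6982 ≈ 149.849

149.849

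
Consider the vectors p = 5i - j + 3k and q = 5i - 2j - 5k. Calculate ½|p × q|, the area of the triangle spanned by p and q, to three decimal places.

i: (-1)·(-5) - 3·(-2) = 5 - (-6) = 11
j: 3·5 - 5·(-5) = 15 - (-25) = 40
k: 5·(-2) - (-1)·5 = -10 - (-5) = -5
p × q = (11, 40, -5)
|p × q| = √(11² + 40² + (-5)²) = √1746 ≈ 41.7852
area = ½ · 41.7852 ≈ 20.893

20.893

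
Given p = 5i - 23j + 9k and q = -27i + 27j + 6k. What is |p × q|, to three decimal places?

675.193

i: (-23)·6 - 9·27 = -138 - 243 = -381
j: 9·(-27) - 5·6 = -243 - 30 = -273
k: 5·27 - (-23)·(-27) = 135 - 621 = -486
p × q = (-381, -273, -486)
|p × q| = √((-381)² + (-273)² + (-486)²) = √455886 ≈ 675.1933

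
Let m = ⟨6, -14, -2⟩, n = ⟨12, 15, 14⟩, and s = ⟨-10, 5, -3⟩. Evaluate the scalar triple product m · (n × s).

n × s:
i: 15·(-3) - 14·5 = -45 - 70 = -115
j: 14·(-10) - 12·(-3) = -140 - (-36) = -104
k: 12·5 - 15·(-10) = 60 - (-150) = 210
n × s = (-115, -104, 210)
m · (n × s) = 6·(-115) + (-14)·(-104) + (-2)·210 = -690 + 1456 - 420 = 346

346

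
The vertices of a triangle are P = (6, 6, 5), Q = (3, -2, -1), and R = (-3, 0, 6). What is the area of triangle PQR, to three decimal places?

PQ = (-3, -8, -6),  PR = (-9, -6, 1)
i: (-8)·1 - (-6)·(-6) = -8 - 36 = -44
j: (-6)·(-9) - (-3)·1 = 54 - (-3) = 57
k: (-3)·(-6) - (-8)·(-9) = 18 - 72 = -54
PQ × PR = (-44, 57, -54)
|PQ × PR| = √8101 ≈ 90.0056
area = ½ · 90.0056 ≈ 45.003

45.003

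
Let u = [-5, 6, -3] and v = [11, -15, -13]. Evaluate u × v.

i: 6·(-13) - (-3)·(-15) = -78 - 45 = -123
j: (-3)·11 - (-5)·(-13) = -33 - 65 = -98
k: (-5)·(-15) - 6·11 = 75 - 66 = 9
u × v = (-123, -98, 9)

(-123, -98, 9)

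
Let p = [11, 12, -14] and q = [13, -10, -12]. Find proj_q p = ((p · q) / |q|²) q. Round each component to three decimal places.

p · q = 11·13 + 12·(-10) + (-14)·(-12) = 143 - 120 + 168 = 191
|q|² = 169 + 100 + 144 = 413
proj_q p = (191/413) · (13, -10, -12) ≈ (6.012, -4.625, -5.550)

(6.012, -4.625, -5.550)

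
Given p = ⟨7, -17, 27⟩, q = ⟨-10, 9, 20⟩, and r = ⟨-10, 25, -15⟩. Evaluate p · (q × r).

q × r:
i: 9·(-15) - 20·25 = -135 - 500 = -635
j: 20·(-10) - (-10)·(-15) = -200 - 150 = -350
k: (-10)·25 - 9·(-10) = -250 - (-90) = -160
q × r = (-635, -350, -160)
p · (q × r) = 7·(-635) + (-17)·(-350) + 27·(-160) = -4445 + 5950 - 4320 = -2815

-2815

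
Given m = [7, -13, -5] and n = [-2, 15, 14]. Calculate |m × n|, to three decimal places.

159.480

i: (-13)·14 - (-5)·15 = -182 - (-75) = -107
j: (-5)·(-2) - 7·14 = 10 - 98 = -88
k: 7·15 - (-13)·(-2) = 105 - 26 = 79
m × n = (-107, -88, 79)
|m × n| = √((-107)² + (-88)² + 79²) = √25434 ≈ 159.4804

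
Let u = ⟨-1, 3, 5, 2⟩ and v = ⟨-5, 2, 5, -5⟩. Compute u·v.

u · v = (-1)·(-5) + 3·2 + 5·5 + 2·(-5) = 5 + 6 + 25 - 10 = 26

26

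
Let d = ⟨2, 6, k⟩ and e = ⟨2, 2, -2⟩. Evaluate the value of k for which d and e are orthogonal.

8

d · e = 2·2 + 6·2 + k·(-2) = 16 - 2k
Set equal to 0: -2k = -16, so k = 8.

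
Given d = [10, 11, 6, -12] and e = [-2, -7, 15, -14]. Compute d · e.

d · e = 10·(-2) + 11·(-7) + 6·15 + (-12)·(-14) = -20 - 77 + 90 + 168 = 161

161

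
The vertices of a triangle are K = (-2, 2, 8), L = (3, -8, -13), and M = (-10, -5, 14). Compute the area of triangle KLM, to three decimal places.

KL = (5, -10, -21),  KM = (-8, -7, 6)
i: (-10)·6 - (-21)·(-7) = -60 - 147 = -207
j: (-21)·(-8) - 5·6 = 168 - 30 = 138
k: 5·(-7) - (-10)·(-8) = -35 - 80 = -115
KL × KM = (-207, 138, -115)
|KL × KM| = √75118 ≈ 274.0766
area = ½ · 274.0766 ≈ 137.038

137.038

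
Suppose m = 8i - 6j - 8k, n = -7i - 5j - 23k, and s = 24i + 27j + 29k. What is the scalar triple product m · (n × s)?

n × s:
i: (-5)·29 - (-23)·27 = -145 - (-621) = 476
j: (-23)·24 - (-7)·29 = -552 - (-203) = -349
k: (-7)·27 - (-5)·24 = -189 - (-120) = -69
n × s = (476, -349, -69)
m · (n × s) = 8·476 + (-6)·(-349) + (-8)·(-69) = 3808 + 2094 + 552 = 6454

6454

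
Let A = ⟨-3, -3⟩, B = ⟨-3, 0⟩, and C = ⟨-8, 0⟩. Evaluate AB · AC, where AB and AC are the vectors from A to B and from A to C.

AB = B − A = (0, 3)
AC = C − A = (-5, 3)
AB · AC = 0·(-5) + 3·3 = 0 + 9 = 9

9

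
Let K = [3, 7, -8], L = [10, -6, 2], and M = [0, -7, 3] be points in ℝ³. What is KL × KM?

KL = (7, -13, 10)
KM = (-3, -14, 11)
i: (-13)·11 - 10·(-14) = -143 - (-140) = -3
j: 10·(-3) - 7·11 = -30 - 77 = -107
k: 7·(-14) - (-13)·(-3) = -98 - 39 = -137
KL × KM = (-3, -107, -137)

(-3, -107, -137)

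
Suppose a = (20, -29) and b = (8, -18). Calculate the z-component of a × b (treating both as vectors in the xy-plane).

-128

20·(-18) - (-29)·8 = -360 - (-232) = -128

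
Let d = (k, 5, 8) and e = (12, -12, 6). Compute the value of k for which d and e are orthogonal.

d · e = k·12 + 5·(-12) + 8·6 = -12 + 12k
Set equal to 0: 12k = 12, so k = 1.

1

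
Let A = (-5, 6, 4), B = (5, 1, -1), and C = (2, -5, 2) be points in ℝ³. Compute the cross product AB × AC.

(-45, -15, -75)

AB = (10, -5, -5)
AC = (7, -11, -2)
i: (-5)·(-2) - (-5)·(-11) = 10 - 55 = -45
j: (-5)·7 - 10·(-2) = -35 - (-20) = -15
k: 10·(-11) - (-5)·7 = -110 - (-35) = -75
AB × AC = (-45, -15, -75)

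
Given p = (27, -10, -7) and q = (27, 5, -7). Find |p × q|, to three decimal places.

i: (-10)·(-7) - (-7)·5 = 70 - (-35) = 105
j: (-7)·27 - 27·(-7) = -189 - (-189) = 0
k: 27·5 - (-10)·27 = 135 - (-270) = 405
p × q = (105, 0, 405)
|p × q| = √(105² + 0² + 405²) = √175050 ≈ 418.3898

418.390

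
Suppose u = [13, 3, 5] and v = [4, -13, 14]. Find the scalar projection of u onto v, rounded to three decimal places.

u · v = 13·4 + 3·(-13) + 5·14 = 52 - 39 + 70 = 83
|v| = √(16 + 169 + 196) = √381 ≈ 19.5192
comp_v u = 83 / √381 ≈ 4.252

4.252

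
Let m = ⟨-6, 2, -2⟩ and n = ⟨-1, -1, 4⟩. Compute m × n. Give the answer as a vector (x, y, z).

i: 2·4 - (-2)·(-1) = 8 - 2 = 6
j: (-2)·(-1) - (-6)·4 = 2 - (-24) = 26
k: (-6)·(-1) - 2·(-1) = 6 - (-2) = 8
m × n = (6, 26, 8)

(6, 26, 8)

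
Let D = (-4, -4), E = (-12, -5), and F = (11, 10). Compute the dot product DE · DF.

-134

DE = E − D = (-8, -1)
DF = F − D = (15, 14)
DE · DF = (-8)·15 + (-1)·14 = -120 - 14 = -134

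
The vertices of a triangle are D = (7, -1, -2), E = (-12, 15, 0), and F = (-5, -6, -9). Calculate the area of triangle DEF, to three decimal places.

171.334

DE = (-19, 16, 2),  DF = (-12, -5, -7)
i: 16·(-7) - 2·(-5) = -112 - (-10) = -102
j: 2·(-12) - (-19)·(-7) = -24 - 133 = -157
k: (-19)·(-5) - 16·(-12) = 95 - (-192) = 287
DE × DF = (-102, -157, 287)
|DE × DF| = √117422 ≈ 342.6689
area = ½ · 342.6689 ≈ 171.334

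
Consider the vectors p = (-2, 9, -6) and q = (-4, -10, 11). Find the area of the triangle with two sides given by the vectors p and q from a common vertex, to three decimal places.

i: 9·11 - (-6)·(-10) = 99 - 60 = 39
j: (-6)·(-4) - (-2)·11 = 24 - (-22) = 46
k: (-2)·(-10) - 9·(-4) = 20 - (-36) = 56
p × q = (39, 46, 56)
|p × q| = √(39² + 46² + 56²) = √6773 ≈ 82.2982
area = ½ · 82.2982 ≈ 41.149

41.149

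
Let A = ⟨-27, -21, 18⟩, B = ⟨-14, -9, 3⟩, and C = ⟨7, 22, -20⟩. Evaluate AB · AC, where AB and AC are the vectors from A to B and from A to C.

AB = B − A = (13, 12, -15)
AC = C − A = (34, 43, -38)
AB · AC = 13·34 + 12·43 + (-15)·(-38) = 442 + 516 + 570 = 1528

1528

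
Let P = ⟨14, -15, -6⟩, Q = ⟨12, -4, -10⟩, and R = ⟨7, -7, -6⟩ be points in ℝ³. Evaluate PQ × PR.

PQ = (-2, 11, -4)
PR = (-7, 8, 0)
i: 11·0 - (-4)·8 = 0 - (-32) = 32
j: (-4)·(-7) - (-2)·0 = 28 - 0 = 28
k: (-2)·8 - 11·(-7) = -16 - (-77) = 61
PQ × PR = (32, 28, 61)

(32, 28, 61)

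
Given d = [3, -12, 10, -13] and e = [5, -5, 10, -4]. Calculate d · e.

d · e = 3·5 + (-12)·(-5) + 10·10 + (-13)·(-4) = 15 + 60 + 100 + 52 = 227

227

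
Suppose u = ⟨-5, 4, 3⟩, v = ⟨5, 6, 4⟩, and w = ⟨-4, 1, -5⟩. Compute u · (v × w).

v × w:
i: 6·(-5) - 4·1 = -30 - 4 = -34
j: 4·(-4) - 5·(-5) = -16 - (-25) = 9
k: 5·1 - 6·(-4) = 5 - (-24) = 29
v × w = (-34, 9, 29)
u · (v × w) = (-5)·(-34) + 4·9 + 3·29 = 170 + 36 + 87 = 293

293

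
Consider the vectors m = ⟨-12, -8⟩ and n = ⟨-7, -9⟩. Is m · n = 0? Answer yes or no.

m · n = (-12)·(-7) + (-8)·(-9) = 84 + 72 = 156
Nonzero, so the vectors are not orthogonal.

no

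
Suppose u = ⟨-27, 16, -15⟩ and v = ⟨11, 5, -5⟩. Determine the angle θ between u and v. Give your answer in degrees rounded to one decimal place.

108.2

u · v = (-27)·11 + 16·5 + (-15)·(-5) = -297 + 80 + 75 = -142
|u|² = 729 + 256 + 225 = 1210,  |u| = √1210 ≈ 34.785054
|v|² = 121 + 25 + 25 = 171,  |v| = √171 ≈ 13.076697
cos θ = -142 / (34.785054 · 13.076697) ≈ -0.31217
θ = arccos(-0.31217) ≈ 108.2°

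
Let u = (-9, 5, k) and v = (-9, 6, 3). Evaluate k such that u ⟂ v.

u · v = (-9)·(-9) + 5·6 + k·3 = 111 + 3k
Set equal to 0: 3k = -111, so k = -37.

-37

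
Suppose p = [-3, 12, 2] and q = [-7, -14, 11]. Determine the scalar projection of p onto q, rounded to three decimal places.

-6.534

p · q = (-3)·(-7) + 12·(-14) + 2·11 = 21 - 168 + 22 = -125
|q| = √(49 + 196 + 121) = √366 ≈ 19.1311
comp_q p = -125 / √366 ≈ -6.534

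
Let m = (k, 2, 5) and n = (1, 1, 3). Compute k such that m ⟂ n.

-17

m · n = k·1 + 2·1 + 5·3 = 17 + 1k
Set equal to 0: 1k = -17, so k = -17.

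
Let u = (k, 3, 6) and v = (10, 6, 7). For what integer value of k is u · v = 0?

-6

u · v = k·10 + 3·6 + 6·7 = 60 + 10k
Set equal to 0: 10k = -60, so k = -6.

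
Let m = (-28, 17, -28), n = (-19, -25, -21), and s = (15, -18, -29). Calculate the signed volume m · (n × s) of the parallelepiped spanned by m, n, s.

-44514

n × s:
i: (-25)·(-29) - (-21)·(-18) = 725 - 378 = 347
j: (-21)·15 - (-19)·(-29) = -315 - 551 = -866
k: (-19)·(-18) - (-25)·15 = 342 - (-375) = 717
n × s = (347, -866, 717)
m · (n × s) = (-28)·347 + 17·(-866) + (-28)·717 = -9716 - 14722 - 20076 = -44514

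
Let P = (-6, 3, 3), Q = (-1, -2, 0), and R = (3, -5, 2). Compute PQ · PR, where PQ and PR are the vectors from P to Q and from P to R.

88

PQ = Q − P = (5, -5, -3)
PR = R − P = (9, -8, -1)
PQ · PR = 5·9 + (-5)·(-8) + (-3)·(-1) = 45 + 40 + 3 = 88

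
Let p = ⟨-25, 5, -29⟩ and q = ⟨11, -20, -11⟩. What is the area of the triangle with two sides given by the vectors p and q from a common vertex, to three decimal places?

488.387

i: 5·(-11) - (-29)·(-20) = -55 - 580 = -635
j: (-29)·11 - (-25)·(-11) = -319 - 275 = -594
k: (-25)·(-20) - 5·11 = 500 - 55 = 445
p × q = (-635, -594, 445)
|p × q| = √((-635)² + (-594)² + 445²) = √954086 ≈ 976.7733
area = ½ · 976.7733 ≈ 488.387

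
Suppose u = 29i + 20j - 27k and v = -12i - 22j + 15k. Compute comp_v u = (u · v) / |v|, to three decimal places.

-40.848

u · v = 29·(-12) + 20·(-22) + (-27)·15 = -348 - 440 - 405 = -1193
|v| = √(144 + 484 + 225) = √853 ≈ 29.2062
comp_v u = -1193 / √853 ≈ -40.848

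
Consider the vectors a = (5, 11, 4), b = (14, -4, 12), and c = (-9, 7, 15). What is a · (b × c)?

-3970

b × c:
i: (-4)·15 - 12·7 = -60 - 84 = -144
j: 12·(-9) - 14·15 = -108 - 210 = -318
k: 14·7 - (-4)·(-9) = 98 - 36 = 62
b × c = (-144, -318, 62)
a · (b × c) = 5·(-144) + 11·(-318) + 4·62 = -720 - 3498 + 248 = -3970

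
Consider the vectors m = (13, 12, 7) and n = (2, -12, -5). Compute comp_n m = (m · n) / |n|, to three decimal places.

m · n = 13·2 + 12·(-12) + 7·(-5) = 26 - 144 - 35 = -153
|n| = √(4 + 144 + 25) = √173 ≈ 13.1529
comp_n m = -153 / √173 ≈ -11.632

-11.632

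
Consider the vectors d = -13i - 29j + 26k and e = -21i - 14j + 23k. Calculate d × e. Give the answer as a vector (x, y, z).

i: (-29)·23 - 26·(-14) = -667 - (-364) = -303
j: 26·(-21) - (-13)·23 = -546 - (-299) = -247
k: (-13)·(-14) - (-29)·(-21) = 182 - 609 = -427
d × e = (-303, -247, -427)

(-303, -247, -427)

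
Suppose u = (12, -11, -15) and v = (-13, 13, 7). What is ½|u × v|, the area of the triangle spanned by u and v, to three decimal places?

i: (-11)·7 - (-15)·13 = -77 - (-195) = 118
j: (-15)·(-13) - 12·7 = 195 - 84 = 111
k: 12·13 - (-11)·(-13) = 156 - 143 = 13
u × v = (118, 111, 13)
|u × v| = √(118² + 111² + 13²) = √26414 ≈ 162.5238
area = ½ · 162.5238 ≈ 81.262

81.262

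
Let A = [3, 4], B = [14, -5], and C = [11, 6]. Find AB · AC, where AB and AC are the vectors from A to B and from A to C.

AB = B − A = (11, -9)
AC = C − A = (8, 2)
AB · AC = 11·8 + (-9)·2 = 88 - 18 = 70

70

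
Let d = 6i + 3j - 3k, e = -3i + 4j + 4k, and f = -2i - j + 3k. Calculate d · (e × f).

e × f:
i: 4·3 - 4·(-1) = 12 - (-4) = 16
j: 4·(-2) - (-3)·3 = -8 - (-9) = 1
k: (-3)·(-1) - 4·(-2) = 3 - (-8) = 11
e × f = (16, 1, 11)
d · (e × f) = 6·16 + 3·1 + (-3)·11 = 96 + 3 - 33 = 66

66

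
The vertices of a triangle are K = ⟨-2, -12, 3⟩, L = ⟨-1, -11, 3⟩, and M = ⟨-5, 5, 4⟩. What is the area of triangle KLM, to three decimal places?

KL = (1, 1, 0),  KM = (-3, 17, 1)
i: 1·1 - 0·17 = 1 - 0 = 1
j: 0·(-3) - 1·1 = 0 - 1 = -1
k: 1·17 - 1·(-3) = 17 - (-3) = 20
KL × KM = (1, -1, 20)
|KL × KM| = √402 ≈ 20.0499
area = ½ · 20.0499 ≈ 10.025

10.025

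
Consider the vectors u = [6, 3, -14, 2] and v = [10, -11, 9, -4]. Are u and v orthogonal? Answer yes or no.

no

u · v = 6·10 + 3·(-11) + (-14)·9 + 2·(-4) = 60 - 33 - 126 - 8 = -107
Nonzero, so the vectors are not orthogonal.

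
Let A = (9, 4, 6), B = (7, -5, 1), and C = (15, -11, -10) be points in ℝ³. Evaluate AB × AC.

(69, -62, 84)

AB = (-2, -9, -5)
AC = (6, -15, -16)
i: (-9)·(-16) - (-5)·(-15) = 144 - 75 = 69
j: (-5)·6 - (-2)·(-16) = -30 - 32 = -62
k: (-2)·(-15) - (-9)·6 = 30 - (-54) = 84
AB × AC = (69, -62, 84)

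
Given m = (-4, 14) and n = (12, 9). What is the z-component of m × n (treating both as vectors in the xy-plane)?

(-4)·9 - 14·12 = -36 - 168 = -204

-204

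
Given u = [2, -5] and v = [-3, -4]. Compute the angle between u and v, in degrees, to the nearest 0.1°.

58.7

u · v = 2·(-3) + (-5)·(-4) = -6 + 20 = 14
|u|² = 4 + 25 = 29,  |u| = √29 ≈ 5.385165
|v|² = 9 + 16 = 25,  |v| = √25 ≈ 5.000000
cos θ = 14 / (5.385165 · 5.000000) ≈ 0.51995
θ = arccos(0.51995) ≈ 58.7°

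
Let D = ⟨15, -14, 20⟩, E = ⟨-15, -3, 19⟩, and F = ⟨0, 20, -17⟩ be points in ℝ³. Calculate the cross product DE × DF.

(-373, -1095, -855)

DE = (-30, 11, -1)
DF = (-15, 34, -37)
i: 11·(-37) - (-1)·34 = -407 - (-34) = -373
j: (-1)·(-15) - (-30)·(-37) = 15 - 1110 = -1095
k: (-30)·34 - 11·(-15) = -1020 - (-165) = -855
DE × DF = (-373, -1095, -855)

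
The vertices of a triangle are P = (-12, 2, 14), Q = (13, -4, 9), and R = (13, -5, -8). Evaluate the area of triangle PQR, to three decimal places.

218.323

PQ = (25, -6, -5),  PR = (25, -7, -22)
i: (-6)·(-22) - (-5)·(-7) = 132 - 35 = 97
j: (-5)·25 - 25·(-22) = -125 - (-550) = 425
k: 25·(-7) - (-6)·25 = -175 - (-150) = -25
PQ × PR = (97, 425, -25)
|PQ × PR| = √190659 ≈ 436.6452
area = ½ · 436.6452 ≈ 218.323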